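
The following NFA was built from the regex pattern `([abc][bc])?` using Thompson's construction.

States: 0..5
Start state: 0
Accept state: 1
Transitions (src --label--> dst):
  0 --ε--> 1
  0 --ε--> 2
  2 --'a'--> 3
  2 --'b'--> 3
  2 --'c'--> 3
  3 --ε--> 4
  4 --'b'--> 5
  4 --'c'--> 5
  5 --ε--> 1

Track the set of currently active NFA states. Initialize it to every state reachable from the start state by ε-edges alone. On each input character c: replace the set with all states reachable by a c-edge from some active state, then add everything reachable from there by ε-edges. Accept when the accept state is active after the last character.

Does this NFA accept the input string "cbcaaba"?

initial (ε-close {0}): {0,1,2}
'c' @ 1: {3,4}
'b' @ 2: {1,5}  ✓accept
'c' @ 3: {}  — dead — no transitions
rest 'aaba' ignored (set empty)
final: {}; accept 1 not in set

Answer: REJECT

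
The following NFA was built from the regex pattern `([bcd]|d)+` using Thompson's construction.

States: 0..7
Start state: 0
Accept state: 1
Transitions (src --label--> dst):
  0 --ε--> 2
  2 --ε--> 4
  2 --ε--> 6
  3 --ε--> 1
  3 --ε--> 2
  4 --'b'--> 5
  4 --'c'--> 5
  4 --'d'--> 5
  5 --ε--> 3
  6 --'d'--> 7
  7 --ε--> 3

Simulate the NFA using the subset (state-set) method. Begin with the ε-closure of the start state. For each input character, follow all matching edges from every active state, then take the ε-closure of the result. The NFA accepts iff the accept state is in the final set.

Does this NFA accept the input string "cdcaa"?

Answer: REJECT

Derivation:
start: ε-closure({0}) = {0,2,4,6}
'c' @ 1: {1,2,3,4,5,6}  [accepting]
'd' @ 2: {1,2,3,4,5,6,7}  [accepting]
'c' @ 3: {1,2,3,4,5,6}  [accepting]
'a' @ 4: {}  — dead — no transitions
rest 'a' ignored (set empty)
after full input: {}  (accept=1 not in)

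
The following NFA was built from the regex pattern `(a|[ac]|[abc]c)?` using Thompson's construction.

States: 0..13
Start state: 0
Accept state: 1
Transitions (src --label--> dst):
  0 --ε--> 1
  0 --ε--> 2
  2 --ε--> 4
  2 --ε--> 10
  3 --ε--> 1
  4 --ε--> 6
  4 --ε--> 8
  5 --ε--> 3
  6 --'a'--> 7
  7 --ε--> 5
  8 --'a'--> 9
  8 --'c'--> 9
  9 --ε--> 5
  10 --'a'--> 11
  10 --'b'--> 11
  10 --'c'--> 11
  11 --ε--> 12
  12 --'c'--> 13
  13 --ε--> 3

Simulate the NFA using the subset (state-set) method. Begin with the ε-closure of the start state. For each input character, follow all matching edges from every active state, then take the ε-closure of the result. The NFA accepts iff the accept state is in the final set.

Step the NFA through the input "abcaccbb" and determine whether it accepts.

Answer: REJECT

Steps:
start: ε-closure({0}) = {0,1,2,4,6,8,10}
'a' @ 1: {1,3,5,7,9,11,12}  (accept∈set)
'b' @ 2: {}  — state set empty
rest 'caccbb' ignored (set empty)
end set {} — state 1 not in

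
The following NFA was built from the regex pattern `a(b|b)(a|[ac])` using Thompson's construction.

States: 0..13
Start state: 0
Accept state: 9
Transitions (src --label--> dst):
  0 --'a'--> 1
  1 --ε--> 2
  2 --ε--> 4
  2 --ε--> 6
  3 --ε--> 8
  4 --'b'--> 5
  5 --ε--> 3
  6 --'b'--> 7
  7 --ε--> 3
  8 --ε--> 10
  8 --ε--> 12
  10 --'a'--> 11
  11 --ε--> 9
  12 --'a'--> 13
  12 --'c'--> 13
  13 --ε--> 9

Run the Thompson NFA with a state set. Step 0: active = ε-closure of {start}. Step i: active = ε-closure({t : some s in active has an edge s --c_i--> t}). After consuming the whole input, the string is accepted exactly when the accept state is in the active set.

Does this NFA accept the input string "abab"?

Answer: REJECT

Trace:
initial (ε-close {0}): {0}
'a' @ 1: {1,2,4,6}
'b' @ 2: {3,5,7,8,10,12}
'a' @ 3: {9,11,13}  [accepting]
'b' @ 4: {}  — state set empty
final: {}; accept 9 not in set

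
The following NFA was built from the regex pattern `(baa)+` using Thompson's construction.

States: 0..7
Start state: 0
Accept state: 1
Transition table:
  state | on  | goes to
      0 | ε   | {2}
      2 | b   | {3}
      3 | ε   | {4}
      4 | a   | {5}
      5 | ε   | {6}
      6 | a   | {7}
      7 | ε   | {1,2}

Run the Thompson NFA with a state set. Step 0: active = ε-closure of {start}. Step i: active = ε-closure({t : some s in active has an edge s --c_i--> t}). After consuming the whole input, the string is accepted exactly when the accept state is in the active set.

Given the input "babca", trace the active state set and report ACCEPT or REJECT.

start: ε-closure({0}) = {0,2}
'b' @ 1: {3,4}
'a' @ 2: {5,6}
'b' @ 3: {}  — state set empty
rest 'ca' ignored (set empty)
final: {}; accept 1 not in set

Answer: REJECT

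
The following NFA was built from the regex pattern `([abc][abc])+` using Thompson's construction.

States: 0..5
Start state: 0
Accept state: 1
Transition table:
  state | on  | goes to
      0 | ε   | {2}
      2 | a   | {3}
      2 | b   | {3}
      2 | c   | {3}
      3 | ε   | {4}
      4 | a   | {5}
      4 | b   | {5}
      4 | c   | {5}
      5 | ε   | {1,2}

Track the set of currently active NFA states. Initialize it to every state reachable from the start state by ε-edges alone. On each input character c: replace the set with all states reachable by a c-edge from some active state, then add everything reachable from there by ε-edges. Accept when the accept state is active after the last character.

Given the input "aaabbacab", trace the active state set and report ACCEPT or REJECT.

Answer: REJECT

Derivation:
initial (ε-close {0}): {0,2}
'a' @ 1: {3,4}
'a' @ 2: {1,2,5}  [accepting]
'a' @ 3: {3,4}
'b' @ 4: {1,2,5}  [accepting]
'b' @ 5: {3,4}
'a' @ 6: {1,2,5}  [accepting]
'c' @ 7: {3,4}
'a' @ 8: {1,2,5}  [accepting]
'b' @ 9: {3,4}
final: {3,4}; accept 1 not in set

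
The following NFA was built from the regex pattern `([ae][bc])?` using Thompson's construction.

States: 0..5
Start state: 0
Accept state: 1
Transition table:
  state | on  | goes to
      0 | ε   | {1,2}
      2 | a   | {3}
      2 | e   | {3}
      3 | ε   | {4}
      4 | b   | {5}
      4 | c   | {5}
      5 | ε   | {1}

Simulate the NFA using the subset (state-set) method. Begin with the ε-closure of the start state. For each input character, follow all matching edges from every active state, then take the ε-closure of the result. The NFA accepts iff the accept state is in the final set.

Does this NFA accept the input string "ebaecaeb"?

Answer: REJECT

Derivation:
S₀ = ε-closure({0}) = {0,1,2}
'e' @ 1: {3,4}
'b' @ 2: {1,5}  [accepting]
'a' @ 3: {}  — no active states
rest 'ecaeb' ignored (set empty)
after full input: {}  (accept=1 not in)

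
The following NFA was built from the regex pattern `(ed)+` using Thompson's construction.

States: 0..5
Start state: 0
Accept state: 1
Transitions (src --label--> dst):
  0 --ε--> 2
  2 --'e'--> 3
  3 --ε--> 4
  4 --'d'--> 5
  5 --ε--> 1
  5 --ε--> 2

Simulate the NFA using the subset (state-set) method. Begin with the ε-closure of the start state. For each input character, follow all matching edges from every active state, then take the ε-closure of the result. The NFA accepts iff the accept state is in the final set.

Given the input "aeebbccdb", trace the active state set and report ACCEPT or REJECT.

Answer: REJECT

Trace:
S₀ = ε-closure({0}) = {0,2}
'a' @ 1: {}  — no active states
rest 'eebbccdb' ignored (set empty)
end set {} — state 1 not in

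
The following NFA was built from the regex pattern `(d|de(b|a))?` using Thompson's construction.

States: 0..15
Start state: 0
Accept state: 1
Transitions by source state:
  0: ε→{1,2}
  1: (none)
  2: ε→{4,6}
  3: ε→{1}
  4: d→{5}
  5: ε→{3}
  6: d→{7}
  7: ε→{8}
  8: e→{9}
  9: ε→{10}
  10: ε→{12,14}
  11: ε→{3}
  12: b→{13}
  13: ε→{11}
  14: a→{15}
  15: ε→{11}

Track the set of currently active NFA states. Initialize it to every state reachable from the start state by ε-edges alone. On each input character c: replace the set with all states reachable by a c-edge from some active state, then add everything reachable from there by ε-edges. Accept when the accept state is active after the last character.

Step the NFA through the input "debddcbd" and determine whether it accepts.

S₀ = ε-closure({0}) = {0,1,2,4,6}
'd' @ 1: {1,3,5,7,8}  (accept∈set)
'e' @ 2: {9,10,12,14}
'b' @ 3: {1,3,11,13}  (accept∈set)
'd' @ 4: {}  — state set empty
rest 'dcbd' ignored (set empty)
after full input: {}  (accept=1 not in)

Answer: REJECT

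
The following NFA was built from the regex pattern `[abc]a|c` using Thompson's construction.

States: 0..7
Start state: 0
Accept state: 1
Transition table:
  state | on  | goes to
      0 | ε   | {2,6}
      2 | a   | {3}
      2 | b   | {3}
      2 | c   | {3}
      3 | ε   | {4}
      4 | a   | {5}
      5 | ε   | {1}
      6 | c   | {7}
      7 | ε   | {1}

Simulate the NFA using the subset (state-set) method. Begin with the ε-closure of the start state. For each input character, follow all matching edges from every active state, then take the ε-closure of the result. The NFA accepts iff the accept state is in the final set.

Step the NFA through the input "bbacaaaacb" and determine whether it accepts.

Answer: REJECT

Steps:
initial (ε-close {0}): {0,2,6}
'b' @ 1: {3,4}
'b' @ 2: {}  — state set empty
rest 'acaaaacb' ignored (set empty)
end set {} — state 1 not in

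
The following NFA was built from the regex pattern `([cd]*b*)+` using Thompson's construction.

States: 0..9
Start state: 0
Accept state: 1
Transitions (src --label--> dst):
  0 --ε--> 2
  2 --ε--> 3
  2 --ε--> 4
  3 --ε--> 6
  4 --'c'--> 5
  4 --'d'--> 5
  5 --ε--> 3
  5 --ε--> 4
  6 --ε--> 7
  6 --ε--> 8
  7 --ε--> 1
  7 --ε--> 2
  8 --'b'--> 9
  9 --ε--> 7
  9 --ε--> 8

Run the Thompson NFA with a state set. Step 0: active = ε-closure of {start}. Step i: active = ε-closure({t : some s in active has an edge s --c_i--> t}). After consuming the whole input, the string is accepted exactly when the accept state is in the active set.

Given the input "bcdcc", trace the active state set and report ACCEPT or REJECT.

Answer: ACCEPT

Steps:
initial (ε-close {0}): {0,1,2,3,4,6,7,8}
'b' @ 1: {1,2,3,4,6,7,8,9}  ✓accept
'c' @ 2: {1,2,3,4,5,6,7,8}  ✓accept
'd' @ 3: {1,2,3,4,5,6,7,8}  ✓accept
'c' @ 4: {1,2,3,4,5,6,7,8}  ✓accept
'c' @ 5: {1,2,3,4,5,6,7,8}  ✓accept
end set {1,2,3,4,5,6,7,8} — state 1 in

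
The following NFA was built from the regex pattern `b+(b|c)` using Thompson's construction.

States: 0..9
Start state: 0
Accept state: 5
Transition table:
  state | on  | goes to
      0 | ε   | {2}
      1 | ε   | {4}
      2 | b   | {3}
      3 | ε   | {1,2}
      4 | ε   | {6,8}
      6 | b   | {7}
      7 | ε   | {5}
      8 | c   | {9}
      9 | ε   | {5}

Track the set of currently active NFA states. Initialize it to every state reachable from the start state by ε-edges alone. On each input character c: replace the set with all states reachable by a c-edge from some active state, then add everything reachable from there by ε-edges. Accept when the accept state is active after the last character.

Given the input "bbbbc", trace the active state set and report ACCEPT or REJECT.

start: ε-closure({0}) = {0,2}
'b' @ 1: {1,2,3,4,6,8}
'b' @ 2: {1,2,3,4,5,6,7,8}  ✓accept
'b' @ 3: {1,2,3,4,5,6,7,8}  ✓accept
'b' @ 4: {1,2,3,4,5,6,7,8}  ✓accept
'c' @ 5: {5,9}  ✓accept
end set {5,9} — state 5 in

Answer: ACCEPT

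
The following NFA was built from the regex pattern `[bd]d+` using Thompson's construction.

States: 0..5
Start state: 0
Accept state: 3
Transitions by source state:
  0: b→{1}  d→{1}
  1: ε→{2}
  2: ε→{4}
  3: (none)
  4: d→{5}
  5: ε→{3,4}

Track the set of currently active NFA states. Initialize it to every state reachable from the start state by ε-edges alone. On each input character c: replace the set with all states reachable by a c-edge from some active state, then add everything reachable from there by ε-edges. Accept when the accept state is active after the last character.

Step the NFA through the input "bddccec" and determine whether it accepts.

S₀ = ε-closure({0}) = {0}
'b' @ 1: {1,2,4}
'd' @ 2: {3,4,5}  (accept∈set)
'd' @ 3: {3,4,5}  (accept∈set)
'c' @ 4: {}  — state set empty
rest 'cec' ignored (set empty)
end set {} — state 3 not in

Answer: REJECT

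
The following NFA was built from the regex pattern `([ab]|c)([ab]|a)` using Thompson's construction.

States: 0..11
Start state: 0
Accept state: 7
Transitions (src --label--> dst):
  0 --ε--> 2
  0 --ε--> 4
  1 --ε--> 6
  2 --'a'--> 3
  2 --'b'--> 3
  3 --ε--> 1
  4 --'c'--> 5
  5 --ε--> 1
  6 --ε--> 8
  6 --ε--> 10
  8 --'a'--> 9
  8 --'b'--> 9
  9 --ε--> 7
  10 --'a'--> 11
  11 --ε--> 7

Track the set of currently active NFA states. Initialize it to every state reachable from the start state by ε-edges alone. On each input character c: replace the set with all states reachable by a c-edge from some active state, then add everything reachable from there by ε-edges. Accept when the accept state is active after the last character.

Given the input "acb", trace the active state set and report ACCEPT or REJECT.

start: ε-closure({0}) = {0,2,4}
'a' @ 1: {1,3,6,8,10}
'c' @ 2: {}  — dead — no transitions
rest 'b' ignored (set empty)
after full input: {}  (accept=7 not in)

Answer: REJECT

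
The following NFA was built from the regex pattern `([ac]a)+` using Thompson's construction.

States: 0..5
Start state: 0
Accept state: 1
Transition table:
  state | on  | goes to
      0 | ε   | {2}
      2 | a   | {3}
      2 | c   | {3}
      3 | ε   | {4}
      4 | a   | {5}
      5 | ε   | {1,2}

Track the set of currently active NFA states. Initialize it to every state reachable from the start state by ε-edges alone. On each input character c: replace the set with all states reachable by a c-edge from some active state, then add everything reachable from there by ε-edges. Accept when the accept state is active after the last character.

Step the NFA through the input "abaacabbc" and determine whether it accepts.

start: ε-closure({0}) = {0,2}
'a' @ 1: {3,4}
'b' @ 2: {}  — no active states
rest 'aacabbc' ignored (set empty)
final: {}; accept 1 not in set

Answer: REJECT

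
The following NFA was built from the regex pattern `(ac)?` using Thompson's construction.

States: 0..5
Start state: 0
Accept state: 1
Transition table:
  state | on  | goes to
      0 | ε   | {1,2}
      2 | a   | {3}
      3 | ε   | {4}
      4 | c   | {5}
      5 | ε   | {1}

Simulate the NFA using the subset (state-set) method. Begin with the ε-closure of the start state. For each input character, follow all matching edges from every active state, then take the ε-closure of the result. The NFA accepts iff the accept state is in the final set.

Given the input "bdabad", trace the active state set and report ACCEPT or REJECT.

start: ε-closure({0}) = {0,1,2}
'b' @ 1: {}  — no active states
rest 'dabad' ignored (set empty)
end set {} — state 1 not in

Answer: REJECT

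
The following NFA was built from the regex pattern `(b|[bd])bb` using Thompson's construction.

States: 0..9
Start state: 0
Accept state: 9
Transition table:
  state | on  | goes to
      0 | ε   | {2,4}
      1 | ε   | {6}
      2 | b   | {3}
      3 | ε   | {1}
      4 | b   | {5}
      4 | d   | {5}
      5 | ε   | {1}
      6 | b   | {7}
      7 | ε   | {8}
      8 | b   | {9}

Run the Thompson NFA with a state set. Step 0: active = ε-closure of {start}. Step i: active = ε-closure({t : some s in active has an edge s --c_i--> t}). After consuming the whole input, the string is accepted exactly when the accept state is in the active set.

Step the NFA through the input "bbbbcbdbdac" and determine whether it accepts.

start: ε-closure({0}) = {0,2,4}
'b' @ 1: {1,3,5,6}
'b' @ 2: {7,8}
'b' @ 3: {9}  [accepting]
'b' @ 4: {}  — dead — no transitions
rest 'cbdbdac' ignored (set empty)
final: {}; accept 9 not in set

Answer: REJECT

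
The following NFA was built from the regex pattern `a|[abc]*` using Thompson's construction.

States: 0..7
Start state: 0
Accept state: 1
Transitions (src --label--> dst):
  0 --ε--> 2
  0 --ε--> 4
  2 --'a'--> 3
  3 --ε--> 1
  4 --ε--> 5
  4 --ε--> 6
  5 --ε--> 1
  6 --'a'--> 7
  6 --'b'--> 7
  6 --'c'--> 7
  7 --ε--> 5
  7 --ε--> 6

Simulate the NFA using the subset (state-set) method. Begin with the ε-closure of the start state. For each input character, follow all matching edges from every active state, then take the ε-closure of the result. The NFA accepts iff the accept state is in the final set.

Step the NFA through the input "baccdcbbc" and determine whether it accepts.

Answer: REJECT

Trace:
S₀ = ε-closure({0}) = {0,1,2,4,5,6}
'b' @ 1: {1,5,6,7}  ✓accept
'a' @ 2: {1,5,6,7}  ✓accept
'c' @ 3: {1,5,6,7}  ✓accept
'c' @ 4: {1,5,6,7}  ✓accept
'd' @ 5: {}  — state set empty
rest 'cbbc' ignored (set empty)
end set {} — state 1 not in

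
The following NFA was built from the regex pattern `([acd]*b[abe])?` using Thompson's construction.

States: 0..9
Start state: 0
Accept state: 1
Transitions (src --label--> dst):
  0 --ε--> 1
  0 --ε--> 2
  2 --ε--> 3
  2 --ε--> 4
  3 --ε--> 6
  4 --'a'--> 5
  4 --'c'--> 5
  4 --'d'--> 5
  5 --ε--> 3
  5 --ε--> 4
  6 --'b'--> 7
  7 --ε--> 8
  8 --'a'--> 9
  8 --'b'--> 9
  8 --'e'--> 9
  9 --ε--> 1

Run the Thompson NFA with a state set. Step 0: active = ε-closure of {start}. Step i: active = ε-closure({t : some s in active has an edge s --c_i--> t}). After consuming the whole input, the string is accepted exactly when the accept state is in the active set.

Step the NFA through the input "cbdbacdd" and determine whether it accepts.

Answer: REJECT

Steps:
initial (ε-close {0}): {0,1,2,3,4,6}
'c' @ 1: {3,4,5,6}
'b' @ 2: {7,8}
'd' @ 3: {}  — no active states
rest 'bacdd' ignored (set empty)
after full input: {}  (accept=1 not in)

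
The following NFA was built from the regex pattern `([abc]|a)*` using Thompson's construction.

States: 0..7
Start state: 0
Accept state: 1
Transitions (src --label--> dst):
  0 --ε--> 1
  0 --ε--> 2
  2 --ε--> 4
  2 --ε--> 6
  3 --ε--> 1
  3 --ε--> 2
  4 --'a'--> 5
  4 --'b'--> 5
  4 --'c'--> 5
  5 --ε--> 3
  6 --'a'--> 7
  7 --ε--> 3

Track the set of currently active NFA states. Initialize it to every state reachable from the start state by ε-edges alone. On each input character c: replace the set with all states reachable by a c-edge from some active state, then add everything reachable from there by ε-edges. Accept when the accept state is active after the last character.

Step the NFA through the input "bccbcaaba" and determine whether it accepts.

Answer: ACCEPT

Derivation:
start: ε-closure({0}) = {0,1,2,4,6}
'b' @ 1: {1,2,3,4,5,6}  (accept∈set)
'c' @ 2: {1,2,3,4,5,6}  (accept∈set)
'c' @ 3: {1,2,3,4,5,6}  (accept∈set)
'b' @ 4: {1,2,3,4,5,6}  (accept∈set)
'c' @ 5: {1,2,3,4,5,6}  (accept∈set)
'a' @ 6: {1,2,3,4,5,6,7}  (accept∈set)
'a' @ 7: {1,2,3,4,5,6,7}  (accept∈set)
'b' @ 8: {1,2,3,4,5,6}  (accept∈set)
'a' @ 9: {1,2,3,4,5,6,7}  (accept∈set)
end set {1,2,3,4,5,6,7} — state 1 in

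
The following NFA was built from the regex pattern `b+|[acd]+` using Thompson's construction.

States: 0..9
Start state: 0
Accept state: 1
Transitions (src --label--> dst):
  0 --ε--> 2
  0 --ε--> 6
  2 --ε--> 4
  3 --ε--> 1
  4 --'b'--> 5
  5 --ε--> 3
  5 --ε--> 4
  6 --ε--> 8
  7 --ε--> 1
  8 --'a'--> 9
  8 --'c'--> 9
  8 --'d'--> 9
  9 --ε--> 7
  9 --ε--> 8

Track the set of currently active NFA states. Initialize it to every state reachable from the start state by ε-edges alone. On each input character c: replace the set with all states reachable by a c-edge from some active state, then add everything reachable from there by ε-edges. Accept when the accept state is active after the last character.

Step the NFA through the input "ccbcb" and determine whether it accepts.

Answer: REJECT

Derivation:
S₀ = ε-closure({0}) = {0,2,4,6,8}
'c' @ 1: {1,7,8,9}  ✓accept
'c' @ 2: {1,7,8,9}  ✓accept
'b' @ 3: {}  — dead — no transitions
rest 'cb' ignored (set empty)
final: {}; accept 1 not in set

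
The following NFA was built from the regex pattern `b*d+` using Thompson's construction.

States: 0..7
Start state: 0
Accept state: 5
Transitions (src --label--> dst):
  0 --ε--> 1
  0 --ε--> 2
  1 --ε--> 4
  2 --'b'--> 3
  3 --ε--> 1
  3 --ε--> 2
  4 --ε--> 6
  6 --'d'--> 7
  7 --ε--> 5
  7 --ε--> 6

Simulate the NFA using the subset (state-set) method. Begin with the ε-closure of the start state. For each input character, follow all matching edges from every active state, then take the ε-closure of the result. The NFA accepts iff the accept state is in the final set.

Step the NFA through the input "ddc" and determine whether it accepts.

S₀ = ε-closure({0}) = {0,1,2,4,6}
'd' @ 1: {5,6,7}  [accepting]
'd' @ 2: {5,6,7}  [accepting]
'c' @ 3: {}  — dead — no transitions
end set {} — state 5 not in

Answer: REJECT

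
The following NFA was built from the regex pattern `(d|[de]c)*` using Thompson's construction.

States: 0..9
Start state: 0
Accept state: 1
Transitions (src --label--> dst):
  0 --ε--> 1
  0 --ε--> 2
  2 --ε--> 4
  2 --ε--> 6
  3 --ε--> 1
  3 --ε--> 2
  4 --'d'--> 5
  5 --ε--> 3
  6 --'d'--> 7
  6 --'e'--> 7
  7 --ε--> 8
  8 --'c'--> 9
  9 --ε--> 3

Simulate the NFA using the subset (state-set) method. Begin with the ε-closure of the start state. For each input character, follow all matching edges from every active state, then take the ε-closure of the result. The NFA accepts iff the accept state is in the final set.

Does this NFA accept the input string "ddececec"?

Answer: ACCEPT

Steps:
S₀ = ε-closure({0}) = {0,1,2,4,6}
'd' @ 1: {1,2,3,4,5,6,7,8}  [accepting]
'd' @ 2: {1,2,3,4,5,6,7,8}  [accepting]
'e' @ 3: {7,8}
'c' @ 4: {1,2,3,4,6,9}  [accepting]
'e' @ 5: {7,8}
'c' @ 6: {1,2,3,4,6,9}  [accepting]
'e' @ 7: {7,8}
'c' @ 8: {1,2,3,4,6,9}  [accepting]
end set {1,2,3,4,6,9} — state 1 in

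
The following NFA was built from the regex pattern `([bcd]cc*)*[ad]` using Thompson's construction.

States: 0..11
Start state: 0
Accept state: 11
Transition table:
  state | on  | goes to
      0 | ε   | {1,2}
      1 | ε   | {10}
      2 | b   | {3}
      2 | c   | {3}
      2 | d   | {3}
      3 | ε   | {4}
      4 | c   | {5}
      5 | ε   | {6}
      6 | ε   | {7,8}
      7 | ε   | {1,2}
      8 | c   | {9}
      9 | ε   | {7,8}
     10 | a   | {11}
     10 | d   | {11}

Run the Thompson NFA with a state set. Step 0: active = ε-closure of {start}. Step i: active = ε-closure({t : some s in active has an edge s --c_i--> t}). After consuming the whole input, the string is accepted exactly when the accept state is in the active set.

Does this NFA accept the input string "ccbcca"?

Answer: ACCEPT

Steps:
start: ε-closure({0}) = {0,1,2,10}
'c' @ 1: {3,4}
'c' @ 2: {1,2,5,6,7,8,10}
'b' @ 3: {3,4}
'c' @ 4: {1,2,5,6,7,8,10}
'c' @ 5: {1,2,3,4,7,8,9,10}
'a' @ 6: {11}  (accept∈set)
final: {11}; accept 11 in set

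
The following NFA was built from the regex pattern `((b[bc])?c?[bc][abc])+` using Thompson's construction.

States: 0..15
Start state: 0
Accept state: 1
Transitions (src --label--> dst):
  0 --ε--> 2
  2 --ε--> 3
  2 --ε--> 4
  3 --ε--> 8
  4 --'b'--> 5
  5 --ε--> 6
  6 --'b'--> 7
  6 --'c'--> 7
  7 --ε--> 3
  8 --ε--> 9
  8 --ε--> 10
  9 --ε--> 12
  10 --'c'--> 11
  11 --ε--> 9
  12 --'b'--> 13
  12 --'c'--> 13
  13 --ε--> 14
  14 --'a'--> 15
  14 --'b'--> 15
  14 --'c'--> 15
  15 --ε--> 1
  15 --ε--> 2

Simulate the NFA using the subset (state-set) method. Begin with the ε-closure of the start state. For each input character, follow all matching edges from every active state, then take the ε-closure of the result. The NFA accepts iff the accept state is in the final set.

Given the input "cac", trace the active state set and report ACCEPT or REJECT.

S₀ = ε-closure({0}) = {0,2,3,4,8,9,10,12}
'c' @ 1: {9,11,12,13,14}
'a' @ 2: {1,2,3,4,8,9,10,12,15}  [accepting]
'c' @ 3: {9,11,12,13,14}
final: {9,11,12,13,14}; accept 1 not in set

Answer: REJECT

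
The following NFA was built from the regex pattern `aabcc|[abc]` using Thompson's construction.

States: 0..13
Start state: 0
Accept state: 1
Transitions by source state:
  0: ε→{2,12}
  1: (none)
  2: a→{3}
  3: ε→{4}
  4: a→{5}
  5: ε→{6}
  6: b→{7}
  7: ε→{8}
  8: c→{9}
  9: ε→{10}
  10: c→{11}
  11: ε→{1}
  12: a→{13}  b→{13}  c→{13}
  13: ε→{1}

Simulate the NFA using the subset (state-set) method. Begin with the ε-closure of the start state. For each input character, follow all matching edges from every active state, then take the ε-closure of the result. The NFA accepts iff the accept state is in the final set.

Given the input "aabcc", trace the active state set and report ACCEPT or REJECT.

start: ε-closure({0}) = {0,2,12}
'a' @ 1: {1,3,4,13}  [accepting]
'a' @ 2: {5,6}
'b' @ 3: {7,8}
'c' @ 4: {9,10}
'c' @ 5: {1,11}  [accepting]
after full input: {1,11}  (accept=1 in)

Answer: ACCEPT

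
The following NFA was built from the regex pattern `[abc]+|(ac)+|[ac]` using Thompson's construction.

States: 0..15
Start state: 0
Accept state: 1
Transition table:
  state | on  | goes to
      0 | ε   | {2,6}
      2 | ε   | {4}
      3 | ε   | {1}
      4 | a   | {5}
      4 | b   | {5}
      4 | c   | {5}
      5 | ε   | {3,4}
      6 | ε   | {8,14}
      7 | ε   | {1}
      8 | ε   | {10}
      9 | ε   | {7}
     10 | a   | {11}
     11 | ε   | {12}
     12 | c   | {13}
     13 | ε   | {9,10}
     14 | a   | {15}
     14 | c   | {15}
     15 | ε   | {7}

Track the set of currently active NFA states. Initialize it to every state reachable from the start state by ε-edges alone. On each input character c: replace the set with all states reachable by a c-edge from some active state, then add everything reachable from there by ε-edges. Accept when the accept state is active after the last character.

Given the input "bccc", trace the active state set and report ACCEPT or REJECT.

Answer: ACCEPT

Steps:
start: ε-closure({0}) = {0,2,4,6,8,10,14}
'b' @ 1: {1,3,4,5}  ✓accept
'c' @ 2: {1,3,4,5}  ✓accept
'c' @ 3: {1,3,4,5}  ✓accept
'c' @ 4: {1,3,4,5}  ✓accept
end set {1,3,4,5} — state 1 in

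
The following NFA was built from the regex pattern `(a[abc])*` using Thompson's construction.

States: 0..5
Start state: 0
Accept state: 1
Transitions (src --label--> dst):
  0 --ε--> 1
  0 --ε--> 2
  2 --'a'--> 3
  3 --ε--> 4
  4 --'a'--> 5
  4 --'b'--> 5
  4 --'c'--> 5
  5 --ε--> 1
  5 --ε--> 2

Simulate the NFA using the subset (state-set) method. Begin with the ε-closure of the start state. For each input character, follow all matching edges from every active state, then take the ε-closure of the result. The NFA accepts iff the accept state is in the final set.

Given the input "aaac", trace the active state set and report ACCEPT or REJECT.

Answer: ACCEPT

Steps:
start: ε-closure({0}) = {0,1,2}
'a' @ 1: {3,4}
'a' @ 2: {1,2,5}  ✓accept
'a' @ 3: {3,4}
'c' @ 4: {1,2,5}  ✓accept
final: {1,2,5}; accept 1 in set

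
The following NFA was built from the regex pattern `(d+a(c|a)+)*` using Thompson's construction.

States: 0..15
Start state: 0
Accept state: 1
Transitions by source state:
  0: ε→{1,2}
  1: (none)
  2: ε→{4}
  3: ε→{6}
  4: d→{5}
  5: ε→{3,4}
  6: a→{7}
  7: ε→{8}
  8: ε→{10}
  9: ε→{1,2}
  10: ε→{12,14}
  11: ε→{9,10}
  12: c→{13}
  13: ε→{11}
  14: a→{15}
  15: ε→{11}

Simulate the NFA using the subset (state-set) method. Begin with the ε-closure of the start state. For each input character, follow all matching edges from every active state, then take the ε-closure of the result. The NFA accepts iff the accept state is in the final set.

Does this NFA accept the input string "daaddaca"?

initial (ε-close {0}): {0,1,2,4}
'd' @ 1: {3,4,5,6}
'a' @ 2: {7,8,10,12,14}
'a' @ 3: {1,2,4,9,10,11,12,14,15}  [accepting]
'd' @ 4: {3,4,5,6}
'd' @ 5: {3,4,5,6}
'a' @ 6: {7,8,10,12,14}
'c' @ 7: {1,2,4,9,10,11,12,13,14}  [accepting]
'a' @ 8: {1,2,4,9,10,11,12,14,15}  [accepting]
end set {1,2,4,9,10,11,12,14,15} — state 1 in

Answer: ACCEPT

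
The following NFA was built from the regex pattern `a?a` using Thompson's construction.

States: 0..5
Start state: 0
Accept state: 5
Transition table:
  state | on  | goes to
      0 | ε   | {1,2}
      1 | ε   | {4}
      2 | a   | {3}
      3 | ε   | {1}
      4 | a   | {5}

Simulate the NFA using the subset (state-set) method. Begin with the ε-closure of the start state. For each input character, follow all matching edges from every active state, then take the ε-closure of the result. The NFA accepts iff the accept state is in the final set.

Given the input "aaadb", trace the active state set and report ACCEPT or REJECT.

initial (ε-close {0}): {0,1,2,4}
'a' @ 1: {1,3,4,5}  (accept∈set)
'a' @ 2: {5}  (accept∈set)
'a' @ 3: {}  — no active states
rest 'db' ignored (set empty)
end set {} — state 5 not in

Answer: REJECT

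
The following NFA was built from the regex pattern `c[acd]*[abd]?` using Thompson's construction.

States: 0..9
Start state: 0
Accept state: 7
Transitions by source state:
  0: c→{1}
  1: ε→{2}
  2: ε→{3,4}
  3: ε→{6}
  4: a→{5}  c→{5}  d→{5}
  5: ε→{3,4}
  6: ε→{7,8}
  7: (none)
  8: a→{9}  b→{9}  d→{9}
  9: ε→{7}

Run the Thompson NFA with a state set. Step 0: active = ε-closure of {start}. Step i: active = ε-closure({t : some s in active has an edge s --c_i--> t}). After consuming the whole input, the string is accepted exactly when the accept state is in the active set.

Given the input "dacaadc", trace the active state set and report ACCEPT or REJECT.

start: ε-closure({0}) = {0}
'd' @ 1: {}  — no active states
rest 'acaadc' ignored (set empty)
after full input: {}  (accept=7 not in)

Answer: REJECT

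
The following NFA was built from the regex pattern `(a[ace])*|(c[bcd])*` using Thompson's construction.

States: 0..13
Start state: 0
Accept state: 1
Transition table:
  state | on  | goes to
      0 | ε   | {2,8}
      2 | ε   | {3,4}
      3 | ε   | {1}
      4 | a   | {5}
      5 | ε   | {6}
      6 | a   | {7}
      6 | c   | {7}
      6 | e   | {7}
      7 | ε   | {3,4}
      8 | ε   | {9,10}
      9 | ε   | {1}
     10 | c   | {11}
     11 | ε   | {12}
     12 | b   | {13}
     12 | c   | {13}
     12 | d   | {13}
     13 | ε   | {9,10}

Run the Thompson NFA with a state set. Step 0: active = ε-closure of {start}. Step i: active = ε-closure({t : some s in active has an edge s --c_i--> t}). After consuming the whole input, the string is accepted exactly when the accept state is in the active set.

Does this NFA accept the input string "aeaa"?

S₀ = ε-closure({0}) = {0,1,2,3,4,8,9,10}
'a' @ 1: {5,6}
'e' @ 2: {1,3,4,7}  (accept∈set)
'a' @ 3: {5,6}
'a' @ 4: {1,3,4,7}  (accept∈set)
final: {1,3,4,7}; accept 1 in set

Answer: ACCEPT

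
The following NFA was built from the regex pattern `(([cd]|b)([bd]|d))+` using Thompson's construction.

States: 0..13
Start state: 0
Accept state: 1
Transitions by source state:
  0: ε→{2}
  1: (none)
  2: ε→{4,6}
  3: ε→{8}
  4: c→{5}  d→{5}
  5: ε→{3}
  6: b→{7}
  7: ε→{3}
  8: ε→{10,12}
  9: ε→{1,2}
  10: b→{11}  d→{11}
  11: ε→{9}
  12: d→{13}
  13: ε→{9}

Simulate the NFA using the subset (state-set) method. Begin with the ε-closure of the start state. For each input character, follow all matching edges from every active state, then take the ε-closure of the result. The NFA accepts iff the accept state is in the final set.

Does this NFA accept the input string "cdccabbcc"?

initial (ε-close {0}): {0,2,4,6}
'c' @ 1: {3,5,8,10,12}
'd' @ 2: {1,2,4,6,9,11,13}  [accepting]
'c' @ 3: {3,5,8,10,12}
'c' @ 4: {}  — no active states
rest 'abbcc' ignored (set empty)
end set {} — state 1 not in

Answer: REJECT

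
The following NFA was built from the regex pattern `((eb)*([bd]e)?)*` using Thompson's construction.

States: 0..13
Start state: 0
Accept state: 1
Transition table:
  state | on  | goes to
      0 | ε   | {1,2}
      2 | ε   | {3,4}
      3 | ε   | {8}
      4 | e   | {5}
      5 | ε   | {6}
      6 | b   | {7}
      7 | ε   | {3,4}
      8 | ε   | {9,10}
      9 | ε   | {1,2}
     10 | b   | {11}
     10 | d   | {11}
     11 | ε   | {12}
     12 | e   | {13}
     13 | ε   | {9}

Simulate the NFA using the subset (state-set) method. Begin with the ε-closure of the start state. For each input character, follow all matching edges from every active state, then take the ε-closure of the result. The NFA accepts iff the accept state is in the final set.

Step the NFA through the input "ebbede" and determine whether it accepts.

initial (ε-close {0}): {0,1,2,3,4,8,9,10}
'e' @ 1: {5,6}
'b' @ 2: {1,2,3,4,7,8,9,10}  ✓accept
'b' @ 3: {11,12}
'e' @ 4: {1,2,3,4,8,9,10,13}  ✓accept
'd' @ 5: {11,12}
'e' @ 6: {1,2,3,4,8,9,10,13}  ✓accept
final: {1,2,3,4,8,9,10,13}; accept 1 in set

Answer: ACCEPT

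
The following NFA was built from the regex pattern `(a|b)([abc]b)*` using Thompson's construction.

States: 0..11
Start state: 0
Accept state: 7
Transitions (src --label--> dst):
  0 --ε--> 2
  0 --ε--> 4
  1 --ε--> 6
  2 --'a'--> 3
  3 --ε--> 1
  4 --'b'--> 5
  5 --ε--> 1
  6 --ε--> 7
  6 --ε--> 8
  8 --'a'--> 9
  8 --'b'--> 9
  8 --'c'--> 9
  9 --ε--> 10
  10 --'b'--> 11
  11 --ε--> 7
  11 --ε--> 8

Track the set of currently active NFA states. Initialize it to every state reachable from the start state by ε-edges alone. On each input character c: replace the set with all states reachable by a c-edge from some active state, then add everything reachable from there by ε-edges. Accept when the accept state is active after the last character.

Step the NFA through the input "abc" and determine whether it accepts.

Answer: REJECT

Trace:
start: ε-closure({0}) = {0,2,4}
'a' @ 1: {1,3,6,7,8}  ✓accept
'b' @ 2: {9,10}
'c' @ 3: {}  — state set empty
final: {}; accept 7 not in set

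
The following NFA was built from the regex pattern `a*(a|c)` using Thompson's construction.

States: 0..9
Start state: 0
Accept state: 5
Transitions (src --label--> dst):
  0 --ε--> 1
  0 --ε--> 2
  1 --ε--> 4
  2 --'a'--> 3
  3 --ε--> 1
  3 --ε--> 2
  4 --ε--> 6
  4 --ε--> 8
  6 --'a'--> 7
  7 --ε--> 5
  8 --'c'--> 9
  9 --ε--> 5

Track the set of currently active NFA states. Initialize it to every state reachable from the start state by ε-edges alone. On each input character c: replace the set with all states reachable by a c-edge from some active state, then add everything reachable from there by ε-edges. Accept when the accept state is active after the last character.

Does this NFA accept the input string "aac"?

S₀ = ε-closure({0}) = {0,1,2,4,6,8}
'a' @ 1: {1,2,3,4,5,6,7,8}  ✓accept
'a' @ 2: {1,2,3,4,5,6,7,8}  ✓accept
'c' @ 3: {5,9}  ✓accept
after full input: {5,9}  (accept=5 in)

Answer: ACCEPT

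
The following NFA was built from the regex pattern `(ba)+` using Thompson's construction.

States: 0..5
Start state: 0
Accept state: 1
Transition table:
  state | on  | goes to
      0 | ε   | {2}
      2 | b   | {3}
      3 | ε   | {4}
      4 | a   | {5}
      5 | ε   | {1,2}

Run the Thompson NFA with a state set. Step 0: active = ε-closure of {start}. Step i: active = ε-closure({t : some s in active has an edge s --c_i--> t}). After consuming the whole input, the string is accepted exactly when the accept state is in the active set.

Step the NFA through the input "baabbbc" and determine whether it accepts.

start: ε-closure({0}) = {0,2}
'b' @ 1: {3,4}
'a' @ 2: {1,2,5}  ✓accept
'a' @ 3: {}  — dead — no transitions
rest 'bbbc' ignored (set empty)
final: {}; accept 1 not in set

Answer: REJECT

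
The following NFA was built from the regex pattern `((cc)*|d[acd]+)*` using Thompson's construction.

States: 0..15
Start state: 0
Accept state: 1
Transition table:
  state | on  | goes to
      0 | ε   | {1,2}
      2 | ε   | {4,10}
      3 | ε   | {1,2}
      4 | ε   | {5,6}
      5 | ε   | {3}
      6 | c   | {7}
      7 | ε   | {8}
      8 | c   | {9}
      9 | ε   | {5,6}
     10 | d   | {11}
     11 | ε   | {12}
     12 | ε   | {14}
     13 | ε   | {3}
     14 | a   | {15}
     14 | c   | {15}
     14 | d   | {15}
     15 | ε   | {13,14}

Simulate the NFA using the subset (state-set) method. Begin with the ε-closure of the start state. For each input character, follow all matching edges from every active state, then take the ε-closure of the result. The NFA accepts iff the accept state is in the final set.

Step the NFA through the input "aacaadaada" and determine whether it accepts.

Answer: REJECT

Trace:
start: ε-closure({0}) = {0,1,2,3,4,5,6,10}
'a' @ 1: {}  — no active states
rest 'acaadaada' ignored (set empty)
end set {} — state 1 not in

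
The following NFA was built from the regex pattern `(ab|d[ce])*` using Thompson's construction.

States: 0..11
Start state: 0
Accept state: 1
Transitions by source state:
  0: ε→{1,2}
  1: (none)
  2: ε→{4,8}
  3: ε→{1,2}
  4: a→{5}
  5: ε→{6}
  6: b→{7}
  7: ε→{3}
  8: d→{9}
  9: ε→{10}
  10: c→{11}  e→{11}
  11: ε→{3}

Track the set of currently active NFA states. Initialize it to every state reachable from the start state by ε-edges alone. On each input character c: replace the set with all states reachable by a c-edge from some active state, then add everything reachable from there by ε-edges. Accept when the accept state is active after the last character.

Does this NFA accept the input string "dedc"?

Answer: ACCEPT

Steps:
start: ε-closure({0}) = {0,1,2,4,8}
'd' @ 1: {9,10}
'e' @ 2: {1,2,3,4,8,11}  [accepting]
'd' @ 3: {9,10}
'c' @ 4: {1,2,3,4,8,11}  [accepting]
end set {1,2,3,4,8,11} — state 1 in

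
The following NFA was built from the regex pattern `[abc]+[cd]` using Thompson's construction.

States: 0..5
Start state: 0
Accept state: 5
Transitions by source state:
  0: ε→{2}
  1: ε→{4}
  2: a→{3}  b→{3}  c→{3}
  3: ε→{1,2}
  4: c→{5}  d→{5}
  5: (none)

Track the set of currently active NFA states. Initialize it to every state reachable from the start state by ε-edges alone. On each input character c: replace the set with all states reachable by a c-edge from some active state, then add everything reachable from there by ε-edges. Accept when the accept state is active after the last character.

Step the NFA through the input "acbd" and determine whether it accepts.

Answer: ACCEPT

Trace:
initial (ε-close {0}): {0,2}
'a' @ 1: {1,2,3,4}
'c' @ 2: {1,2,3,4,5}  (accept∈set)
'b' @ 3: {1,2,3,4}
'd' @ 4: {5}  (accept∈set)
final: {5}; accept 5 in set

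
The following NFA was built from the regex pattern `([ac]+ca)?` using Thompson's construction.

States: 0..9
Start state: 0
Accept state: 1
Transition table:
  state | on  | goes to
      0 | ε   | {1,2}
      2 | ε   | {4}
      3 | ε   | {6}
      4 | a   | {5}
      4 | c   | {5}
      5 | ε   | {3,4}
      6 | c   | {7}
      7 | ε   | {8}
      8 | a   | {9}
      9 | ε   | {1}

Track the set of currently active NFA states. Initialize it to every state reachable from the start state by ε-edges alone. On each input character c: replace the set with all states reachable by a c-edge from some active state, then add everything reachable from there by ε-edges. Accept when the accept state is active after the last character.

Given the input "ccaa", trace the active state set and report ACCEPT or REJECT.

Answer: REJECT

Derivation:
S₀ = ε-closure({0}) = {0,1,2,4}
'c' @ 1: {3,4,5,6}
'c' @ 2: {3,4,5,6,7,8}
'a' @ 3: {1,3,4,5,6,9}  [accepting]
'a' @ 4: {3,4,5,6}
final: {3,4,5,6}; accept 1 not in set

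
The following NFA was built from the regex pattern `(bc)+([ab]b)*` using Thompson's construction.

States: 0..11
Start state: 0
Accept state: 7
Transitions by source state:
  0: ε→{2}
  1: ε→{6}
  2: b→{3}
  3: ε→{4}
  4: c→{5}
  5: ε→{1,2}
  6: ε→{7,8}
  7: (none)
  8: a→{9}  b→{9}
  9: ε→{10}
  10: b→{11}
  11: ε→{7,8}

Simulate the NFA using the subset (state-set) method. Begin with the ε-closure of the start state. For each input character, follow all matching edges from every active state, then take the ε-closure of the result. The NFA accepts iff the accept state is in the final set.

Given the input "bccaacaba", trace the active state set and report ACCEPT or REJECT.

Answer: REJECT

Steps:
S₀ = ε-closure({0}) = {0,2}
'b' @ 1: {3,4}
'c' @ 2: {1,2,5,6,7,8}  (accept∈set)
'c' @ 3: {}  — dead — no transitions
rest 'aacaba' ignored (set empty)
after full input: {}  (accept=7 not in)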